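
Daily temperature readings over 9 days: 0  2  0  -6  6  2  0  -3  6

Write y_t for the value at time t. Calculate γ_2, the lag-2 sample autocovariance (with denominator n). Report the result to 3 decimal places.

-3.641

Mean ȳ = (0 + 2 + 0 − 6 + 6 + 2 + 0 − 3 + 6)/9 = 0.7778
Σ_{t=1}^{7}(y_t−ȳ)(y_{t+2}−ȳ) = -32.7654
γ_2 = -32.7654 / 9 = -3.641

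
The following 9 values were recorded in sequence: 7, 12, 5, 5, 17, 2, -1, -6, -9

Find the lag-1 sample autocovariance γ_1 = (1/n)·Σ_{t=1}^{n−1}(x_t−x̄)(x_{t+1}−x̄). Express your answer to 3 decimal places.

Mean x̄ = (7 + 12 + 5 + 5 + 17 + 2 − 1 − 6 − 9)/9 = 3.5556
Σ_{t=1}^{8}(x_t−x̄)(x_{t+1}−x̄) = 212.4691
γ_1 = 212.4691 / 9 = 23.608

23.608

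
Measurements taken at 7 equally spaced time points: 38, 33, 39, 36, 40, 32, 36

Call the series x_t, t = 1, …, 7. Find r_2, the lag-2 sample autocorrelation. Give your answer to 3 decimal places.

0.296

Mean x̄ = (38 + 33 + 39 + 36 + 40 + 32 + 36)/7 = 36.2857
Deviations from mean: 1.7143, -3.2857, 2.7143, -0.2857, 3.7143, -4.2857, -0.2857
Σ(x_t−x̄)(x_{t+2}−x̄) = (4.6531) + (0.9388) + (10.0816) + (1.2245) + (-1.0612) = 15.8367
Denominator Σ(x_t−x̄)² = 53.4286
r_2 = 15.8367 / 53.4286 = 0.296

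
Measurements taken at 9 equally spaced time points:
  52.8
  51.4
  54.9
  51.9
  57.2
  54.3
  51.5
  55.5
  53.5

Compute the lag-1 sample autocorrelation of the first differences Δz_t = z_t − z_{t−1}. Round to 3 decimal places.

First differences Δz: -1.4, 3.5, -3.0, 5.3, -2.9, -2.8, 4.0, -2.0
Mean of differences = 0.0875
Numerator Σ(Δz_t−Δz̄)(Δz_{t+1}−Δz̄) = -58.1164
Denominator Σ(Δz_t−Δz̄)² = 87.4888
r_1(Δz) = -58.1164 / 87.4888 = -0.664

-0.664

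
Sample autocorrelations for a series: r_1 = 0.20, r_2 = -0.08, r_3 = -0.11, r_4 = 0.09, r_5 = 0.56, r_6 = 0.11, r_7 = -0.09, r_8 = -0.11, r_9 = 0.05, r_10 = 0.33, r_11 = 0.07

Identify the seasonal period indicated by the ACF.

The largest autocorrelation is r_5 = 0.56, with a weaker echo at lag 10 (0.33); the remaining lags stay at or below 0.20.
The dominant spike at lag 5 indicates a seasonal period of 5.

5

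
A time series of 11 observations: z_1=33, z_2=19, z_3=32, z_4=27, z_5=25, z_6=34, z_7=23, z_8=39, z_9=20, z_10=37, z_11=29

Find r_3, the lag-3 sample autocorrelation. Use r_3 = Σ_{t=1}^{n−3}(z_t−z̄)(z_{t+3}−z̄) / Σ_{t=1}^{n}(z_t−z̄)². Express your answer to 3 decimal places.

Mean z̄ = (33 + 19 + 32 + 27 + 25 + 34 + 23 + 39 + 20 + 37 + 29)/11 = 28.9091
Numerator Σ_{t=1}^{8}(z_t−z̄)(z_{t+3}−z̄) = -73.7521
Denominator Σ(z_t−z̄)² = 450.9091
r_3 = -73.7521 / 450.9091 = -0.164

-0.164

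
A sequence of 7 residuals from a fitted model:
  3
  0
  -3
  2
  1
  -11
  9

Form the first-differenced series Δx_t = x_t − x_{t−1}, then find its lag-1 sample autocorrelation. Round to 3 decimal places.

First differences Δx: -3, -3, 5, -1, -12, 20
Mean of differences = 1.0000
Numerator Σ(Δx_t−Δx̄)(Δx_{t+1}−Δx̄) = -229.0000
Denominator Σ(Δx_t−Δx̄)² = 582.0000
r_1(Δx) = -229.0000 / 582.0000 = -0.393

-0.393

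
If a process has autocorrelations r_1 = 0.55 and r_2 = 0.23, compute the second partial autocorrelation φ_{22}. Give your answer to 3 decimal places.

φ_{22} = (r_2 − r_1²) / (1 − r_1²)
r_1² = (0.55)² = 0.3025
Numerator = 0.23 − 0.3025 = -0.0725; denominator = 1 − 0.3025 = 0.6975
φ_{22} = -0.0725 / 0.6975 = -0.104

-0.104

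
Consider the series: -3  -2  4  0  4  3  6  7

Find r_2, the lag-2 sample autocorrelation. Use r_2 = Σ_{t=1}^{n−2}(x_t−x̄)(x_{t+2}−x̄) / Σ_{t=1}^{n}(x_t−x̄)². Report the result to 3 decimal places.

0.124

Mean x̄ = (-3 − 2 + 4 + 0 + 4 + 3 + 6 + 7)/8 = 2.3750
Σ(x_t−x̄)(x_{t+2}−x̄) = (-8.7344) + (10.3906) + (2.6406) + (-1.4844) + (5.8906) + (2.8906) = 11.5938
Denominator Σ(x_t−x̄)² = 93.8750
r_2 = 11.5938 / 93.8750 = 0.124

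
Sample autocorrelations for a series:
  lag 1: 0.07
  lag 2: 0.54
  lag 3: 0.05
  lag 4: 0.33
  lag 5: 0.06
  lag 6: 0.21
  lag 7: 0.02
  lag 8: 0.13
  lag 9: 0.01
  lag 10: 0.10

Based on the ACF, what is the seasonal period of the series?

2

The largest autocorrelation is r_2 = 0.54, with weaker echoes at lags 4 (0.33) and 6 (0.21); the remaining lags stay at or below 0.13.
The dominant spike at lag 2 indicates a seasonal period of 2.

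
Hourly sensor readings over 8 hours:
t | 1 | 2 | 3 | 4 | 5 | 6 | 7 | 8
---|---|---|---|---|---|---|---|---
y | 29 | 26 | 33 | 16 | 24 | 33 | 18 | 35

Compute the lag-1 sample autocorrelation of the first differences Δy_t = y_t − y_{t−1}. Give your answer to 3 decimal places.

-0.587

First differences Δy: -3, 7, -17, 8, 9, -15, 17
Mean of differences = 0.8571
Numerator Σ(Δy_t−Δȳ)(Δy_{t+1}−Δȳ) = -587.8776
Denominator Σ(Δy_t−Δȳ)² = 1000.8571
r_1(Δy) = -587.8776 / 1000.8571 = -0.587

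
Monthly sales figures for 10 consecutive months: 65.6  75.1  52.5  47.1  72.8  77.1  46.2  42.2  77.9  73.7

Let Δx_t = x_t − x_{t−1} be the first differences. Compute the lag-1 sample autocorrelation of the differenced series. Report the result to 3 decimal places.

First differences Δx: 9.5, -22.6, -5.4, 25.7, 4.3, -30.9, -4.0, 35.7, -4.2
Mean of differences = 0.9000
Numerator Σ(Δx_t−Δx̄)(Δx_{t+1}−Δx̄) = -426.2700
Denominator Σ(Δx_t−Δx̄)² = 3564.8000
r_1(Δx) = -426.2700 / 3564.8000 = -0.120

-0.120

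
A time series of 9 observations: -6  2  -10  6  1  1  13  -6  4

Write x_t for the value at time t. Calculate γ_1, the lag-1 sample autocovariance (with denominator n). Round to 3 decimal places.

-19.800

Mean x̄ = (-6 + 2 − 10 + 6 + 1 + 1 + 13 − 6 + 4)/9 = 0.5556
Σ_{t=1}^{8}(x_t−x̄)(x_{t+1}−x̄) = -178.1975
γ_1 = -178.1975 / 9 = -19.800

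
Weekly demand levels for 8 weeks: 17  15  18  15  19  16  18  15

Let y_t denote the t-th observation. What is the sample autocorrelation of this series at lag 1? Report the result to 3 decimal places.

Mean ȳ = (17 + 15 + 18 + 15 + 19 + 16 + 18 + 15)/8 = 16.6250
Deviations from mean: 0.3750, -1.6250, 1.3750, -1.6250, 2.3750, -0.6250, 1.3750, -1.6250
Σ(y_t−ȳ)(y_{t+1}−ȳ) = (-0.6094) + (-2.2344) + (-2.2344) + (-3.8594) + (-1.4844) + (-0.8594) + (-2.2344) = -13.5156
Denominator Σ(y_t−ȳ)² = 17.8750
r_1 = -13.5156 / 17.8750 = -0.756

-0.756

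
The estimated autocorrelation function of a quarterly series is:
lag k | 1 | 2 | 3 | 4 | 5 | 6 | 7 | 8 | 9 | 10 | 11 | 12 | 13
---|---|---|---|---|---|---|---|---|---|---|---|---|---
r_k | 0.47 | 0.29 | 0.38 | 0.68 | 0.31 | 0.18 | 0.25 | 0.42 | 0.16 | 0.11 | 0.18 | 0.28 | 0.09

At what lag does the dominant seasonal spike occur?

The largest autocorrelation is r_4 = 0.68; the remaining lags stay at or below 0.47. The elevated value at lag 1 (0.47), dropping to 0.29 at lag 2, reflects decaying short-term dependence rather than seasonality.
The dominant spike at lag 4 indicates a seasonal period of 4.

4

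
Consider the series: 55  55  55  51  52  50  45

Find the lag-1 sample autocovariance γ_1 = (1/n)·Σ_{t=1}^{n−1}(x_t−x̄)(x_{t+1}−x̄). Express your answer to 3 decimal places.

4.201

Mean x̄ = (55 + 55 + 55 + 51 + 52 + 50 + 45)/7 = 51.8571
Deviations: 3.1429, 3.1429, 3.1429, -0.8571, 0.1429, -1.8571, -6.8571
Σ_{t=1}^{6}(x_t−x̄)(x_{t+1}−x̄) = 29.4082
γ_1 = 29.4082 / 7 = 4.201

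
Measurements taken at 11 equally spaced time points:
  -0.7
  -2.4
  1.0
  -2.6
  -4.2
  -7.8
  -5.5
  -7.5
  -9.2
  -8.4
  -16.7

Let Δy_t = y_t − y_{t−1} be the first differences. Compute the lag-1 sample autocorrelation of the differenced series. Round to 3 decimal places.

-0.365

First differences Δy: -1.7, 3.4, -3.6, -1.6, -3.6, 2.3, -2.0, -1.7, 0.8, -8.3
Mean of differences = -1.6000
Numerator Σ(Δy_t−Δȳ)(Δy_{t+1}−Δȳ) = -36.1400
Denominator Σ(Δy_t−Δȳ)² = 99.0400
r_1(Δy) = -36.1400 / 99.0400 = -0.365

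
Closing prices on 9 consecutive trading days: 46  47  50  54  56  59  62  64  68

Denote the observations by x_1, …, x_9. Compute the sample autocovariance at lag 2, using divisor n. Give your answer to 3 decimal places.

Mean x̄ = (46 + 47 + 50 + 54 + 56 + 59 + 62 + 64 + 68)/9 = 56.2222
Σ_{t=1}^{7}(x_t−x̄)(x_{t+2}−x̄) = 167.6790
γ_2 = 167.6790 / 9 = 18.631

18.631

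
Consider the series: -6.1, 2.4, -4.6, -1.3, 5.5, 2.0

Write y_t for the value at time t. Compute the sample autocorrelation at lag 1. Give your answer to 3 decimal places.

-0.154

Mean ȳ = (-6.1 + 2.4 − 4.6 − 1.3 + 5.5 + 2.0)/6 = -0.3500
Deviations from mean: -5.7500, 2.7500, -4.2500, -0.9500, 5.8500, 2.3500
Numerator Σ_{t=1}^{5}(y_t−ȳ)(y_{t+1}−ȳ) = -15.2725
Denominator Σ(y_t−ȳ)² = 99.3350
r_1 = -15.2725 / 99.3350 = -0.154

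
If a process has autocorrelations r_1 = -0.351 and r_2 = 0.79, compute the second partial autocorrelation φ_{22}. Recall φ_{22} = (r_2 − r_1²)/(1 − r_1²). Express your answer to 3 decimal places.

φ_{22} = (r_2 − r_1²) / (1 − r_1²)
r_1² = (-0.351)² = 0.123201
Numerator = 0.79 − 0.1232 = 0.6668; denominator = 1 − 0.1232 = 0.8768
φ_{22} = 0.6668 / 0.8768 = 0.760

0.760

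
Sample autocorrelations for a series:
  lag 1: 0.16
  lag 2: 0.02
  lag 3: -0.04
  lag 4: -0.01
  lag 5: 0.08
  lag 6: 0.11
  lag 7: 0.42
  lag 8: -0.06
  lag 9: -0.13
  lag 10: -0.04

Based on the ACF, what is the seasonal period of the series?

7

The largest autocorrelation is r_7 = 0.42; the remaining lags stay at or below 0.16.
The dominant spike at lag 7 indicates a seasonal period of 7.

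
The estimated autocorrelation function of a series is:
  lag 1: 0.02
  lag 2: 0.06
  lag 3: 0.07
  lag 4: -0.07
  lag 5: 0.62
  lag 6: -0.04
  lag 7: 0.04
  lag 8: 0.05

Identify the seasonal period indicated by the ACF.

The largest autocorrelation is r_5 = 0.62; the remaining lags stay at or below 0.07.
The dominant spike at lag 5 indicates a seasonal period of 5.

5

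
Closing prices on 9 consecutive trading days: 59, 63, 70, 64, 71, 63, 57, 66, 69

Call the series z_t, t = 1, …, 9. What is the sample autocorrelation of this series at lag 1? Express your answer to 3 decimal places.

Mean z̄ = (59 + 63 + 70 + 64 + 71 + 63 + 57 + 66 + 69)/9 = 64.6667
Numerator Σ_{t=1}^{8}(z_t−z̄)(z_{t+1}−z̄) = -9.4444
Denominator Σ(z_t−z̄)² = 186.0000
r_1 = -9.4444 / 186.0000 = -0.051

-0.051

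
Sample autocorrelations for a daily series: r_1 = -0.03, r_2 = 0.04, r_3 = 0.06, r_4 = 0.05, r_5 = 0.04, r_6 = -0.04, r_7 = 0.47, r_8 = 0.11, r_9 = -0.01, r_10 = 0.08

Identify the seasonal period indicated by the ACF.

7

The largest autocorrelation is r_7 = 0.47; the remaining lags stay at or below 0.11.
The dominant spike at lag 7 indicates a seasonal period of 7.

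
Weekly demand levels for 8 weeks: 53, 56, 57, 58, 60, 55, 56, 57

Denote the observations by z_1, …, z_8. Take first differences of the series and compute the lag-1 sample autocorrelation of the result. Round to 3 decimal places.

First differences Δz: 3, 1, 1, 2, -5, 1, 1
Mean of differences = 0.5714
Numerator Σ(Δz_t−Δz̄)(Δz_{t+1}−Δz̄) = -8.3265
Denominator Σ(Δz_t−Δz̄)² = 39.7143
r_1(Δz) = -8.3265 / 39.7143 = -0.210

-0.210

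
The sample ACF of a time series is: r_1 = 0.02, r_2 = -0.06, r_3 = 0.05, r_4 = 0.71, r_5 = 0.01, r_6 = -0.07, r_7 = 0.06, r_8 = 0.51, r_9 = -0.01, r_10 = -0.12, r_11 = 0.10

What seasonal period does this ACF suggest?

The largest autocorrelation is r_4 = 0.71, with a weaker echo at lag 8 (0.51); the remaining lags stay at or below 0.10.
The dominant spike at lag 4 indicates a seasonal period of 4.

4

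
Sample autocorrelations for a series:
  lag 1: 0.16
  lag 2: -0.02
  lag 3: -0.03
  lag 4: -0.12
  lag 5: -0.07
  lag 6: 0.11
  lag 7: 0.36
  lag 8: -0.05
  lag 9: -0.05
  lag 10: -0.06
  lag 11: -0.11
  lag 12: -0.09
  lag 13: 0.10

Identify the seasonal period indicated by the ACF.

7

The largest autocorrelation is r_7 = 0.36; the remaining lags stay at or below 0.16.
The dominant spike at lag 7 indicates a seasonal period of 7.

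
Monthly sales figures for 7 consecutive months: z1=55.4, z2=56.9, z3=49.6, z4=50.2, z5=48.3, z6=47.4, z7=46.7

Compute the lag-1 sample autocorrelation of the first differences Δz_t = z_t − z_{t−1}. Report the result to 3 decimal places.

First differences Δz: 1.5, -7.3, 0.6, -1.9, -0.9, -0.7
Mean of differences = -1.4500
Numerator Σ(Δz_t−Δz̄)(Δz_{t+1}−Δz̄) = -30.0075
Denominator Σ(Δz_t−Δz̄)² = 48.1950
r_1(Δz) = -30.0075 / 48.1950 = -0.623

-0.623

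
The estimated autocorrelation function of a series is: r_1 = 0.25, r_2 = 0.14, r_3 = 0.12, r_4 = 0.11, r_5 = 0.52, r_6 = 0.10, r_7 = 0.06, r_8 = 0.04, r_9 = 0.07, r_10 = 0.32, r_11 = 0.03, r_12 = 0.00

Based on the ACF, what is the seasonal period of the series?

The largest autocorrelation is r_5 = 0.52, with a weaker echo at lag 10 (0.32); the remaining lags stay at or below 0.25. The elevated value at lag 1 (0.25), dropping to 0.14 at lag 2, reflects decaying short-term dependence rather than seasonality.
The dominant spike at lag 5 indicates a seasonal period of 5.

5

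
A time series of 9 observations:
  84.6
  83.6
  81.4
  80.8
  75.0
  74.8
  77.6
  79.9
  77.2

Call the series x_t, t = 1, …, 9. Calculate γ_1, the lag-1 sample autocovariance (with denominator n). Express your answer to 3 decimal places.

Mean x̄ = (84.6 + 83.6 + 81.4 + 80.8 + 75.0 + 74.8 + 77.6 + 79.9 + 77.2)/9 = 79.4333
Σ_{t=1}^{8}(x_t−x̄)(x_{t+1}−x̄) = 53.4889
γ_1 = 53.4889 / 9 = 5.943

5.943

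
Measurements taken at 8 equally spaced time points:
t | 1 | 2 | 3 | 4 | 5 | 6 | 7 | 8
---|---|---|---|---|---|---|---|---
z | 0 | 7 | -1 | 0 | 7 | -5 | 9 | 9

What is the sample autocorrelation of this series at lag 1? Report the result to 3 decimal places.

-0.356

Mean z̄ = (0 + 7 − 1 + 0 + 7 − 5 + 9 + 9)/8 = 3.2500
Deviations from mean: -3.2500, 3.7500, -4.2500, -3.2500, 3.7500, -8.2500, 5.7500, 5.7500
Numerator Σ_{t=1}^{7}(z_t−z̄)(z_{t+1}−z̄) = -71.8125
Denominator Σ(z_t−z̄)² = 201.5000
r_1 = -71.8125 / 201.5000 = -0.356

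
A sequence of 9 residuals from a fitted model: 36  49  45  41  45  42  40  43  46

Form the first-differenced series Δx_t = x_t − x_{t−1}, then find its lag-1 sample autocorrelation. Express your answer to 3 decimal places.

-0.208

First differences Δx: 13, -4, -4, 4, -3, -2, 3, 3
Mean of differences = 1.2500
Numerator Σ(Δx_t−Δx̄)(Δx_{t+1}−Δx̄) = -49.0625
Denominator Σ(Δx_t−Δx̄)² = 235.5000
r_1(Δx) = -49.0625 / 235.5000 = -0.208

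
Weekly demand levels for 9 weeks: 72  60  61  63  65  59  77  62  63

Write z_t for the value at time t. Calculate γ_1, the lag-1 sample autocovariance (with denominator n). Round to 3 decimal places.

Mean z̄ = (72 + 60 + 61 + 63 + 65 + 59 + 77 + 62 + 63)/9 = 64.6667
Σ_{t=1}^{8}(z_t−z̄)(z_{t+1}−z̄) = -111.7778
γ_1 = -111.7778 / 9 = -12.420

-12.420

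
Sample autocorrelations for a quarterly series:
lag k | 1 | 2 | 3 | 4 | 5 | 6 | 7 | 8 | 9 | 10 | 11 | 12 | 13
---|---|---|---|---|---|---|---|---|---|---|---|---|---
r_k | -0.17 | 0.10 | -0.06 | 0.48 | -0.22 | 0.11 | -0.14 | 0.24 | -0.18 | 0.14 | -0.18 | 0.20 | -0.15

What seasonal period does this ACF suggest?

The largest autocorrelation is r_4 = 0.48, with weaker echoes at lags 8 (0.24) and 12 (0.20); the remaining lags stay at or below 0.14.
The dominant spike at lag 4 indicates a seasonal period of 4.

4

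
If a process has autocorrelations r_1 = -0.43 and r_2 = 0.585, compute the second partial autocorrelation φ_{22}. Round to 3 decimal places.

0.491

φ_{22} = (r_2 − r_1²) / (1 − r_1²)
r_1² = (-0.43)² = 0.1849
Numerator = 0.585 − 0.1849 = 0.4001; denominator = 1 − 0.1849 = 0.8151
φ_{22} = 0.4001 / 0.8151 = 0.491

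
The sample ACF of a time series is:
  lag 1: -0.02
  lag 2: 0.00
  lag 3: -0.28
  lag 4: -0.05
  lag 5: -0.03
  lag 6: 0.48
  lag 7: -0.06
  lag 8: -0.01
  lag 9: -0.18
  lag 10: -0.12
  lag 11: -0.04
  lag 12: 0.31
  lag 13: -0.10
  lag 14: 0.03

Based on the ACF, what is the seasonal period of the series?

6

The largest autocorrelation is r_6 = 0.48, with a weaker echo at lag 12 (0.31); the remaining lags stay at or below 0.03.
The dominant spike at lag 6 indicates a seasonal period of 6.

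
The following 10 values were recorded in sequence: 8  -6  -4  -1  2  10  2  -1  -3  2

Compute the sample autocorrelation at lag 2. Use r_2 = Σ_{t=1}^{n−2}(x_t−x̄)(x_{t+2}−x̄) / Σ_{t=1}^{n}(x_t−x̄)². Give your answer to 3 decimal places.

-0.289

Mean x̄ = (8 − 6 − 4 − 1 + 2 + 10 + 2 − 1 − 3 + 2)/10 = 0.9000
Numerator Σ_{t=1}^{8}(x_t−x̄)(x_{t+2}−x̄) = -66.8200
Denominator Σ(x_t−x̄)² = 230.9000
r_2 = -66.8200 / 230.9000 = -0.289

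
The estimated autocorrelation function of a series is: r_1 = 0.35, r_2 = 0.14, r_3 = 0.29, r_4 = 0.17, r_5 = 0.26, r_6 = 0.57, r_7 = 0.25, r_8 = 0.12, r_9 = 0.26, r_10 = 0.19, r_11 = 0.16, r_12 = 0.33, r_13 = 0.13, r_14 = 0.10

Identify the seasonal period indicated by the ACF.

6

The largest autocorrelation is r_6 = 0.57; the remaining lags stay at or below 0.35. The elevated value at lag 1 (0.35), dropping to 0.14 at lag 2, reflects decaying short-term dependence rather than seasonality.
The dominant spike at lag 6 indicates a seasonal period of 6.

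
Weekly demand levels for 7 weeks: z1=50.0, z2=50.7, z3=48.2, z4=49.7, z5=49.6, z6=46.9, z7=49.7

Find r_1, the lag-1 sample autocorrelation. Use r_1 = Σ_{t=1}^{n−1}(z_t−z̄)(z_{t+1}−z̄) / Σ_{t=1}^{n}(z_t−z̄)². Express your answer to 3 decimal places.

-0.267

Mean z̄ = (50.0 + 50.7 + 48.2 + 49.7 + 49.6 + 46.9 + 49.7)/7 = 49.2571
Deviations from mean: 0.7429, 1.4429, -1.0571, 0.4429, 0.3429, -2.3571, 0.4429
Numerator Σ_{t=1}^{6}(z_t−z̄)(z_{t+1}−z̄) = -2.6218
Denominator Σ(z_t−z̄)² = 9.8171
r_1 = -2.6218 / 9.8171 = -0.267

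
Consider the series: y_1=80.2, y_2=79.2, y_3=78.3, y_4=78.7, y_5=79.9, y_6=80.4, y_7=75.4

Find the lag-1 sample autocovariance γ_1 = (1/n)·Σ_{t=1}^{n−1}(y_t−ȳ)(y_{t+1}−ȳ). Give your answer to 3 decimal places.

Mean ȳ = (80.2 + 79.2 + 78.3 + 78.7 + 79.9 + 80.4 + 75.4)/7 = 78.8714
Σ_{t=1}^{6}(y_t−ȳ)(y_{t+1}−ȳ) = -3.5637
γ_1 = -3.5637 / 7 = -0.509

-0.509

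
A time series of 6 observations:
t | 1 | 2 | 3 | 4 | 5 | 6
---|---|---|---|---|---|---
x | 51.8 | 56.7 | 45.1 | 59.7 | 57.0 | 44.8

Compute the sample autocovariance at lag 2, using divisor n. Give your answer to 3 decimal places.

Mean x̄ = (51.8 + 56.7 + 45.1 + 59.7 + 57.0 + 44.8)/6 = 52.5167
Deviations: -0.7167, 4.1833, -7.4167, 7.1833, 4.4833, -7.7167
Σ_{t=1}^{4}(x_t−x̄)(x_{t+2}−x̄) = -53.3172
γ_2 = -53.3172 / 6 = -8.886

-8.886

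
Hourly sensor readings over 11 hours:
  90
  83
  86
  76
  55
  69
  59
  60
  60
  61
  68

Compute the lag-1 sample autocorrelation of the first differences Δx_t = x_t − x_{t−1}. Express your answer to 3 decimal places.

-0.369

First differences Δx: -7, 3, -10, -21, 14, -10, 1, 0, 1, 7
Mean of differences = -2.2000
Numerator Σ(Δx_t−Δx̄)(Δx_{t+1}−Δx̄) = -331.2400
Denominator Σ(Δx_t−Δx̄)² = 897.6000
r_1(Δx) = -331.2400 / 897.6000 = -0.369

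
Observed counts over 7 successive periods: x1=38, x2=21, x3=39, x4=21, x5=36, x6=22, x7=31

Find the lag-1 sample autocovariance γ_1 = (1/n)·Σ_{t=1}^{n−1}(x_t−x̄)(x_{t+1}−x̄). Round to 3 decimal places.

Mean x̄ = (38 + 21 + 39 + 21 + 36 + 22 + 31)/7 = 29.7143
Deviations: 8.2857, -8.7143, 9.2857, -8.7143, 6.2857, -7.7143, 1.2857
Σ_{t=1}^{6}(x_t−x̄)(x_{t+1}−x̄) = -347.2245
γ_1 = -347.2245 / 7 = -49.603

-49.603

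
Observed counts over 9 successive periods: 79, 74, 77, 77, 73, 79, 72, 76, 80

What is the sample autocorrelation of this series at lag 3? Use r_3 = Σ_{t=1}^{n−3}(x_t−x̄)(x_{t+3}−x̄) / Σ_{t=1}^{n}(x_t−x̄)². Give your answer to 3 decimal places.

0.302

Mean x̄ = (79 + 74 + 77 + 77 + 73 + 79 + 72 + 76 + 80)/9 = 76.3333
Numerator Σ_{t=1}^{6}(x_t−x̄)(x_{t+3}−x̄) = 19.3333
Denominator Σ(x_t−x̄)² = 64.0000
r_3 = 19.3333 / 64.0000 = 0.302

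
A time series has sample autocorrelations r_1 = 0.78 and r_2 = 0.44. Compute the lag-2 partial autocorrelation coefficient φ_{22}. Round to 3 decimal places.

φ_{22} = (r_2 − r_1²) / (1 − r_1²)
r_1² = (0.78)² = 0.6084
Numerator = 0.44 − 0.6084 = -0.1684; denominator = 1 − 0.6084 = 0.3916
φ_{22} = -0.1684 / 0.3916 = -0.430

-0.430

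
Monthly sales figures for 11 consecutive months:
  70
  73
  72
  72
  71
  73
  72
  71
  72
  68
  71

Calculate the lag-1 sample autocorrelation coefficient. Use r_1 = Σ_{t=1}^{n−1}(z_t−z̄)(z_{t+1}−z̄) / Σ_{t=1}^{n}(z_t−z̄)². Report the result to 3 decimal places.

Mean z̄ = (70 + 73 + 72 + 72 + 71 + 73 + 72 + 71 + 72 + 68 + 71)/11 = 71.3636
Numerator Σ_{t=1}^{10}(z_t−z̄)(z_{t+1}−z̄) = -1.9504
Denominator Σ(z_t−z̄)² = 20.5455
r_1 = -1.9504 / 20.5455 = -0.095

-0.095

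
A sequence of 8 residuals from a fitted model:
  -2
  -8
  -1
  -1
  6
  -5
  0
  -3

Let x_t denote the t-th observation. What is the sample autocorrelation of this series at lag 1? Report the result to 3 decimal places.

-0.258

Mean x̄ = (-2 − 8 − 1 − 1 + 6 − 5 + 0 − 3)/8 = -1.7500
Deviations from mean: -0.2500, -6.2500, 0.7500, 0.7500, 7.7500, -3.2500, 1.7500, -1.2500
Σ(x_t−x̄)(x_{t+1}−x̄) = (1.5625) + (-4.6875) + (0.5625) + (5.8125) + (-25.1875) + (-5.6875) + (-2.1875) = -29.8125
Denominator Σ(x_t−x̄)² = 115.5000
r_1 = -29.8125 / 115.5000 = -0.258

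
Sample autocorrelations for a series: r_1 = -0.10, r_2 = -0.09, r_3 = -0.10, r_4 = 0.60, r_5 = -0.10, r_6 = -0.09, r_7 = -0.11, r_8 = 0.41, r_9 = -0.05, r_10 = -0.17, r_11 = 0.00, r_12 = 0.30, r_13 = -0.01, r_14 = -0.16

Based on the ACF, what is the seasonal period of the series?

4

The largest autocorrelation is r_4 = 0.60, with weaker echoes at lags 8 (0.41) and 12 (0.30); the remaining lags stay at or below 0.00.
The dominant spike at lag 4 indicates a seasonal period of 4.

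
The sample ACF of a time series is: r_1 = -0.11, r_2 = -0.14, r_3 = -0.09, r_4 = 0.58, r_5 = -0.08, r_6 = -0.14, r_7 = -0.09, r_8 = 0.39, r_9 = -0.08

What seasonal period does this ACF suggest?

4

The largest autocorrelation is r_4 = 0.58, with a weaker echo at lag 8 (0.39); the remaining lags stay at or below -0.08.
The dominant spike at lag 4 indicates a seasonal period of 4.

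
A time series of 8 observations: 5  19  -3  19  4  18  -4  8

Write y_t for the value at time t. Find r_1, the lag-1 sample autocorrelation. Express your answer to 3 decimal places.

-0.761

Mean ȳ = (5 + 19 − 3 + 19 + 4 + 18 − 4 + 8)/8 = 8.2500
Deviations from mean: -3.2500, 10.7500, -11.2500, 10.7500, -4.2500, 9.7500, -12.2500, -0.2500
Numerator Σ_{t=1}^{7}(y_t−ȳ)(y_{t+1}−ȳ) = -480.3125
Denominator Σ(y_t−ȳ)² = 631.5000
r_1 = -480.3125 / 631.5000 = -0.761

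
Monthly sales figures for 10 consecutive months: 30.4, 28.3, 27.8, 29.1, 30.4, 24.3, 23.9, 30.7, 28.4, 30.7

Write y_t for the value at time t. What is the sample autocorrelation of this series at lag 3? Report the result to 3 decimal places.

Mean ȳ = (30.4 + 28.3 + 27.8 + 29.1 + 30.4 + 24.3 + 23.9 + 30.7 + 28.4 + 30.7)/10 = 28.4000
Σ(y_t−ȳ)(y_{t+3}−ȳ) = (1.4000) + (-0.2000) + (2.4600) + (-3.1500) + (4.6000) + (0.0000) + (-10.3500) = -5.2400
Denominator Σ(y_t−ȳ)² = 56.5000
r_3 = -5.2400 / 56.5000 = -0.093

-0.093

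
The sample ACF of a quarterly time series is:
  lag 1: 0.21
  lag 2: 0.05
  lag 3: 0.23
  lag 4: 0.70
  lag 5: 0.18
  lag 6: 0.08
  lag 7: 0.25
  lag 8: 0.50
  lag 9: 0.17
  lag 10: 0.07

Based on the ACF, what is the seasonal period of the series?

The largest autocorrelation is r_4 = 0.70, with a weaker echo at lag 8 (0.50); the remaining lags stay at or below 0.25.
The dominant spike at lag 4 indicates a seasonal period of 4.

4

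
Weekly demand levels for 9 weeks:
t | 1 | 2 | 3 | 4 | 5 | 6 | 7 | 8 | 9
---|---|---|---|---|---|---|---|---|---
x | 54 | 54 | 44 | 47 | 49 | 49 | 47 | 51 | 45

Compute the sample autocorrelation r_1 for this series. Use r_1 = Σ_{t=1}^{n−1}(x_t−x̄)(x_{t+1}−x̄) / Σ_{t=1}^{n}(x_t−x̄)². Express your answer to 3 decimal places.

-0.022

Mean x̄ = (54 + 54 + 44 + 47 + 49 + 49 + 47 + 51 + 45)/9 = 48.8889
Numerator Σ_{t=1}^{8}(x_t−x̄)(x_{t+1}−x̄) = -2.2346
Denominator Σ(x_t−x̄)² = 102.8889
r_1 = -2.2346 / 102.8889 = -0.022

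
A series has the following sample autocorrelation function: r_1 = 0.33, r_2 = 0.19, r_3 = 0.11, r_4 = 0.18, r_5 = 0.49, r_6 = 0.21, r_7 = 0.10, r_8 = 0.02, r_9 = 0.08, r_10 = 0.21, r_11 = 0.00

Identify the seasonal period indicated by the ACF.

5

The largest autocorrelation is r_5 = 0.49; the remaining lags stay at or below 0.33. The elevated value at lag 1 (0.33), dropping to 0.19 at lag 2, reflects decaying short-term dependence rather than seasonality.
The dominant spike at lag 5 indicates a seasonal period of 5.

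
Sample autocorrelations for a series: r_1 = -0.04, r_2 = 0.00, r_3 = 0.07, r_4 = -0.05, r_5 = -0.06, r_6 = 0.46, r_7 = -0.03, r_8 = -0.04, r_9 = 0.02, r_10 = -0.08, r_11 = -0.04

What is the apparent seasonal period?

6

The largest autocorrelation is r_6 = 0.46; the remaining lags stay at or below 0.07.
The dominant spike at lag 6 indicates a seasonal period of 6.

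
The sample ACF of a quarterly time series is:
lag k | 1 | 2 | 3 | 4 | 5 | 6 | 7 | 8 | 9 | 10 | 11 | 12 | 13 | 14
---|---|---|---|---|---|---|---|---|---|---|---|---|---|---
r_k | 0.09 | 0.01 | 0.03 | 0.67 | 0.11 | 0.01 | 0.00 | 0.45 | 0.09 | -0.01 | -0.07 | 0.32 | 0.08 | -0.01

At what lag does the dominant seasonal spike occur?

The largest autocorrelation is r_4 = 0.67, with weaker echoes at lags 8 (0.45) and 12 (0.32); the remaining lags stay at or below 0.11.
The dominant spike at lag 4 indicates a seasonal period of 4.

4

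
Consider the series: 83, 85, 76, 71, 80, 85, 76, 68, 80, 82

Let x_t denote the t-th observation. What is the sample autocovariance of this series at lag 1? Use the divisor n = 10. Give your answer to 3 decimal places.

Mean x̄ = (83 + 85 + 76 + 71 + 80 + 85 + 76 + 68 + 80 + 82)/10 = 78.6000
Σ_{t=1}^{9}(x_t−x̄)(x_{t+1}−x̄) = 30.4400
γ_1 = 30.4400 / 10 = 3.044

3.044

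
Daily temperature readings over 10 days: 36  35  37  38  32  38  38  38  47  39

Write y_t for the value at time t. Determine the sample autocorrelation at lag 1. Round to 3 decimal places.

0.135

Mean ȳ = (36 + 35 + 37 + 38 + 32 + 38 + 38 + 38 + 47 + 39)/10 = 37.8000
Numerator Σ_{t=1}^{9}(y_t−ȳ)(y_{t+1}−ȳ) = 17.7600
Denominator Σ(y_t−ȳ)² = 131.6000
r_1 = 17.7600 / 131.6000 = 0.135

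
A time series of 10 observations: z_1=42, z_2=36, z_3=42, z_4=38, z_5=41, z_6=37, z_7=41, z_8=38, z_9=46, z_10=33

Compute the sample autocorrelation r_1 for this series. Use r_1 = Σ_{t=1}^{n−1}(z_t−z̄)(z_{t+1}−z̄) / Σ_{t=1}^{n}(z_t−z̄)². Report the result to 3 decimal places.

Mean z̄ = (42 + 36 + 42 + 38 + 41 + 37 + 41 + 38 + 46 + 33)/10 = 39.4000
Numerator Σ_{t=1}^{9}(z_t−z̄)(z_{t+1}−z̄) = -84.9600
Denominator Σ(z_t−z̄)² = 124.4000
r_1 = -84.9600 / 124.4000 = -0.683

-0.683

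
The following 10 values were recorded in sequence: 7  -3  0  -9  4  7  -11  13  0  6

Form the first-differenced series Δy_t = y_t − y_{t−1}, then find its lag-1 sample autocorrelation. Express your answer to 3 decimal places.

-0.686

First differences Δy: -10, 3, -9, 13, 3, -18, 24, -13, 6
Mean of differences = -0.1111
Numerator Σ(Δy_t−Δȳ)(Δy_{t+1}−Δȳ) = -1010.6790
Denominator Σ(Δy_t−Δȳ)² = 1472.8889
r_1(Δy) = -1010.6790 / 1472.8889 = -0.686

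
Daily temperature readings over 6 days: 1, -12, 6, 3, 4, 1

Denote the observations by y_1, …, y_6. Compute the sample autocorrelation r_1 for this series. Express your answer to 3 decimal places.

Mean ȳ = (1 − 12 + 6 + 3 + 4 + 1)/6 = 0.5000
Σ(y_t−ȳ)(y_{t+1}−ȳ) = (-6.2500) + (-68.7500) + (13.7500) + (8.7500) + (1.7500) = -50.7500
Denominator Σ(y_t−ȳ)² = 205.5000
r_1 = -50.7500 / 205.5000 = -0.247

-0.247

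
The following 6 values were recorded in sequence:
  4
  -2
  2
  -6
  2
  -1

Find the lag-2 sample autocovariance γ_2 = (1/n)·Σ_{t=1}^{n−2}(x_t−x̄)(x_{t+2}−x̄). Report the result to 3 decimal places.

Mean x̄ = (4 − 2 + 2 − 6 + 2 − 1)/6 = -0.1667
Σ_{t=1}^{4}(x_t−x̄)(x_{t+2}−x̄) = 29.2778
γ_2 = 29.2778 / 6 = 4.880

4.880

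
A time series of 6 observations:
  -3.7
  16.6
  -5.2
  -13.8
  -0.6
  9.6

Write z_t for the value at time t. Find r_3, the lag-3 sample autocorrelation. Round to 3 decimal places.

-0.016

Mean z̄ = (-3.7 + 16.6 − 5.2 − 13.8 − 0.6 + 9.6)/6 = 0.4833
Deviations from mean: -4.1833, 16.1167, -5.6833, -14.2833, -1.0833, 9.1167
Σ(z_t−z̄)(z_{t+3}−z̄) = (59.7519) + (-17.4597) + (-51.8131) = -9.5208
Denominator Σ(z_t−z̄)² = 597.8483
r_3 = -9.5208 / 597.8483 = -0.016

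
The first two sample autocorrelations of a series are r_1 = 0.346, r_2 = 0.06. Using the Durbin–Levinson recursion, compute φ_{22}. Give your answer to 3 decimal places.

φ_{22} = (r_2 − r_1²) / (1 − r_1²)
r_1² = (0.346)² = 0.119716
Numerator = 0.06 − 0.1197 = -0.0597; denominator = 1 − 0.1197 = 0.8803
φ_{22} = -0.0597 / 0.8803 = -0.068

-0.068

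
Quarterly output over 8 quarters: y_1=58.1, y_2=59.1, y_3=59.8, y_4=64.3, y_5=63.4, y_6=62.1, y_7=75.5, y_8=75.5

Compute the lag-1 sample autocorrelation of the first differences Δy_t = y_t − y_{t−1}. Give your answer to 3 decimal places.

First differences Δy: 1.0, 0.7, 4.5, -0.9, -1.3, 13.4, 0.0
Mean of differences = 2.4857
Numerator Σ(Δy_t−Δȳ)(Δy_{t+1}−Δȳ) = -63.3945
Denominator Σ(Δy_t−Δȳ)² = 160.5486
r_1(Δy) = -63.3945 / 160.5486 = -0.395

-0.395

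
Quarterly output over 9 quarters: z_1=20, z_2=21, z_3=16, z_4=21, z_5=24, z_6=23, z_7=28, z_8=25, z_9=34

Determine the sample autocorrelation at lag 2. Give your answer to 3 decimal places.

Mean z̄ = (20 + 21 + 16 + 21 + 24 + 23 + 28 + 25 + 34)/9 = 23.5556
Numerator Σ_{t=1}^{7}(z_t−z̄)(z_{t+2}−z̄) = 79.0494
Denominator Σ(z_t−z̄)² = 214.2222
r_2 = 79.0494 / 214.2222 = 0.369

0.369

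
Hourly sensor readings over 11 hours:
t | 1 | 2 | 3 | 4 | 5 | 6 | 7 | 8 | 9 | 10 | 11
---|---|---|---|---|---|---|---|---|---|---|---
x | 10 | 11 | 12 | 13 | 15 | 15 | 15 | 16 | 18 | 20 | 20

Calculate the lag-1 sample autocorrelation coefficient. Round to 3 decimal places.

0.711

Mean x̄ = (10 + 11 + 12 + 13 + 15 + 15 + 15 + 16 + 18 + 20 + 20)/11 = 15.0000
Numerator Σ_{t=1}^{10}(x_t−x̄)(x_{t+1}−x̄) = 81.0000
Denominator Σ(x_t−x̄)² = 114.0000
r_1 = 81.0000 / 114.0000 = 0.711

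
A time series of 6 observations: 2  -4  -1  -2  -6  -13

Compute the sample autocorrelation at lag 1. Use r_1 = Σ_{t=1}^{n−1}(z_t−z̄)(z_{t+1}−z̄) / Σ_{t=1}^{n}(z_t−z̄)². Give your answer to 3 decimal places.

0.149

Mean z̄ = (2 − 4 − 1 − 2 − 6 − 13)/6 = -4.0000
Deviations from mean: 6.0000, 0.0000, 3.0000, 2.0000, -2.0000, -9.0000
Σ(z_t−z̄)(z_{t+1}−z̄) = (0.0000) + (0.0000) + (6.0000) + (-4.0000) + (18.0000) = 20.0000
Denominator Σ(z_t−z̄)² = 134.0000
r_1 = 20.0000 / 134.0000 = 0.149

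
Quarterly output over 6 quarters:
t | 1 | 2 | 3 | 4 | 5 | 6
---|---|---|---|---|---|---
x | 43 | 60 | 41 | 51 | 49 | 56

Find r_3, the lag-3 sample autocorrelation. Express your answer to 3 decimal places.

Mean x̄ = (43 + 60 + 41 + 51 + 49 + 56)/6 = 50.0000
Numerator Σ_{t=1}^{3}(x_t−x̄)(x_{t+3}−x̄) = -71.0000
Denominator Σ(x_t−x̄)² = 268.0000
r_3 = -71.0000 / 268.0000 = -0.265

-0.265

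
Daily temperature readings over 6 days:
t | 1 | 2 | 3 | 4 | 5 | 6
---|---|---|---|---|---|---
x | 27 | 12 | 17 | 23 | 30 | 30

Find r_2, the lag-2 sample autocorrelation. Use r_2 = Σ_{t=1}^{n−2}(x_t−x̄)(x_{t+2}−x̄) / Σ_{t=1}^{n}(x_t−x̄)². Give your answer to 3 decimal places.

-0.240

Mean x̄ = (27 + 12 + 17 + 23 + 30 + 30)/6 = 23.1667
Deviations from mean: 3.8333, -11.1667, -6.1667, -0.1667, 6.8333, 6.8333
Σ(x_t−x̄)(x_{t+2}−x̄) = (-23.6389) + (1.8611) + (-42.1389) + (-1.1389) = -65.0556
Denominator Σ(x_t−x̄)² = 270.8333
r_2 = -65.0556 / 270.8333 = -0.240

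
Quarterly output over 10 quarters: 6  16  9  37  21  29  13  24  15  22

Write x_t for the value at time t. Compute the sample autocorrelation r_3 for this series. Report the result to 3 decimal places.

Mean x̄ = (6 + 16 + 9 + 37 + 21 + 29 + 13 + 24 + 15 + 22)/10 = 19.2000
Σ(x_t−x̄)(x_{t+3}−x̄) = (-234.9600) + (-5.7600) + (-99.9600) + (-110.3600) + (8.6400) + (-41.1600) + (-17.3600) = -500.9200
Denominator Σ(x_t−x̄)² = 791.6000
r_3 = -500.9200 / 791.6000 = -0.633

-0.633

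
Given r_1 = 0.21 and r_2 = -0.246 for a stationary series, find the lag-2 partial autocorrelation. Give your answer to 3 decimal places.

-0.303

φ_{22} = (r_2 − r_1²) / (1 − r_1²)
r_1² = (0.21)² = 0.0441
Numerator = -0.246 − 0.0441 = -0.2901; denominator = 1 − 0.0441 = 0.9559
φ_{22} = -0.2901 / 0.9559 = -0.303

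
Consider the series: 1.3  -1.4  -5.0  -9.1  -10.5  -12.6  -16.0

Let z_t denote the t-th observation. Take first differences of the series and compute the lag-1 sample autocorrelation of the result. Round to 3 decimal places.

-0.060

First differences Δz: -2.7, -3.6, -4.1, -1.4, -2.1, -3.4
Mean of differences = -2.8833
Numerator Σ(Δz_t−Δz̄)(Δz_{t+1}−Δz̄) = -0.3069
Denominator Σ(Δz_t−Δz̄)² = 5.1083
r_1(Δz) = -0.3069 / 5.1083 = -0.060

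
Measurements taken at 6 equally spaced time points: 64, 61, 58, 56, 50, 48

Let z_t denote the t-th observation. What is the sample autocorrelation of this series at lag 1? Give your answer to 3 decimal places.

Mean z̄ = (64 + 61 + 58 + 56 + 50 + 48)/6 = 56.1667
Numerator Σ_{t=1}^{5}(z_t−z̄)(z_{t+1}−z̄) = 97.8056
Denominator Σ(z_t−z̄)² = 192.8333
r_1 = 97.8056 / 192.8333 = 0.507

0.507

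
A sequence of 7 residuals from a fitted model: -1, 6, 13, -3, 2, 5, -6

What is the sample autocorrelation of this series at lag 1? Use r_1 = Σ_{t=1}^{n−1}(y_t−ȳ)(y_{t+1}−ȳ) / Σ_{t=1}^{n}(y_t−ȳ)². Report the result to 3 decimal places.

Mean ȳ = (-1 + 6 + 13 − 3 + 2 + 5 − 6)/7 = 2.2857
Deviations from mean: -3.2857, 3.7143, 10.7143, -5.2857, -0.2857, 2.7143, -8.2857
Σ(y_t−ȳ)(y_{t+1}−ȳ) = (-12.2041) + (39.7959) + (-56.6327) + (1.5102) + (-0.7755) + (-22.4898) = -50.7959
Denominator Σ(y_t−ȳ)² = 243.4286
r_1 = -50.7959 / 243.4286 = -0.209

-0.209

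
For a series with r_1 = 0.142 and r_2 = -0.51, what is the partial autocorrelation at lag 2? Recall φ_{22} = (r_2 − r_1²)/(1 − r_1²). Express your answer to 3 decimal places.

-0.541

φ_{22} = (r_2 − r_1²) / (1 − r_1²)
r_1² = (0.142)² = 0.020164
Numerator = -0.51 − 0.0202 = -0.5302; denominator = 1 − 0.0202 = 0.9798
φ_{22} = -0.5302 / 0.9798 = -0.541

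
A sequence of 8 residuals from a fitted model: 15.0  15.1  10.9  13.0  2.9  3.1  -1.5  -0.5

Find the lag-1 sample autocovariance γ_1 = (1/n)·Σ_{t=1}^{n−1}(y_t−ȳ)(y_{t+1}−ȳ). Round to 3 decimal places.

25.955

Mean ȳ = (15.0 + 15.1 + 10.9 + 13.0 + 2.9 + 3.1 − 1.5 − 0.5)/8 = 7.2500
Σ_{t=1}^{7}(y_t−ȳ)(y_{t+1}−ȳ) = 207.6425
γ_1 = 207.6425 / 8 = 25.955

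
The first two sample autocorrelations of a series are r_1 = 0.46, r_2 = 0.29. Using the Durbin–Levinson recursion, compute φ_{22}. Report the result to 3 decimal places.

φ_{22} = (r_2 − r_1²) / (1 − r_1²)
r_1² = (0.46)² = 0.2116
Numerator = 0.29 − 0.2116 = 0.0784; denominator = 1 − 0.2116 = 0.7884
φ_{22} = 0.0784 / 0.7884 = 0.099

0.099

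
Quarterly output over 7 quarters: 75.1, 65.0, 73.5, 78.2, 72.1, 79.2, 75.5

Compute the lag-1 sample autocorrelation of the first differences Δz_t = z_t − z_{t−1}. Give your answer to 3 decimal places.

-0.488

First differences Δz: -10.1, 8.5, 4.7, -6.1, 7.1, -3.7
Mean of differences = 0.0667
Numerator Σ(Δz_t−Δz̄)(Δz_{t+1}−Δz̄) = -145.1011
Denominator Σ(Δz_t−Δz̄)² = 297.6333
r_1(Δz) = -145.1011 / 297.6333 = -0.488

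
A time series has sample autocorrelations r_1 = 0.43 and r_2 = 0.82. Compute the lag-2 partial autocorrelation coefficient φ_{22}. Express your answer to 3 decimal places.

φ_{22} = (r_2 − r_1²) / (1 − r_1²)
r_1² = (0.43)² = 0.1849
Numerator = 0.82 − 0.1849 = 0.6351; denominator = 1 − 0.1849 = 0.8151
φ_{22} = 0.6351 / 0.8151 = 0.779

0.779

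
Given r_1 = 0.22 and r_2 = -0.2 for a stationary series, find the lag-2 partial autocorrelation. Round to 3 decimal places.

-0.261

φ_{22} = (r_2 − r_1²) / (1 − r_1²)
r_1² = (0.22)² = 0.0484
Numerator = -0.2 − 0.0484 = -0.2484; denominator = 1 − 0.0484 = 0.9516
φ_{22} = -0.2484 / 0.9516 = -0.261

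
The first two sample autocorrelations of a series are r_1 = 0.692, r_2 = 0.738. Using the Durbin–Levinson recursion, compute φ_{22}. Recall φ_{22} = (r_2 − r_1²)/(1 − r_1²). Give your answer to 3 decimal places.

φ_{22} = (r_2 − r_1²) / (1 − r_1²)
r_1² = (0.692)² = 0.478864
Numerator = 0.738 − 0.4789 = 0.2591; denominator = 1 − 0.4789 = 0.5211
φ_{22} = 0.2591 / 0.5211 = 0.497

0.497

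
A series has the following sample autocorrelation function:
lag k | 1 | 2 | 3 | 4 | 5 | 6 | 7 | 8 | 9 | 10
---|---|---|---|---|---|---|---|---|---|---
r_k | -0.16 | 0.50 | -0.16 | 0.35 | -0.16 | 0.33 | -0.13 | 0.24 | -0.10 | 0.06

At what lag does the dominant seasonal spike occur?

2

The largest autocorrelation is r_2 = 0.50, with weaker echoes at lags 4 (0.35), 6 (0.33) and 8 (0.24); the remaining lags stay at or below 0.06.
The dominant spike at lag 2 indicates a seasonal period of 2.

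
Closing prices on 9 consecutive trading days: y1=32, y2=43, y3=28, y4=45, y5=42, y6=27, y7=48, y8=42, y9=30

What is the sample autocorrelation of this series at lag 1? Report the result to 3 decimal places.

-0.502

Mean ȳ = (32 + 43 + 28 + 45 + 42 + 27 + 48 + 42 + 30)/9 = 37.4444
Numerator Σ_{t=1}^{8}(y_t−ȳ)(y_{t+1}−ȳ) = -263.3086
Denominator Σ(y_t−ȳ)² = 524.2222
r_1 = -263.3086 / 524.2222 = -0.502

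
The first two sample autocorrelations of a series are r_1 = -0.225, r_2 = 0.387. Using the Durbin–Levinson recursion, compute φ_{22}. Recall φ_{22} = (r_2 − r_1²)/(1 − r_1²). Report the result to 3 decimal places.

0.354

φ_{22} = (r_2 − r_1²) / (1 − r_1²)
r_1² = (-0.225)² = 0.050625
Numerator = 0.387 − 0.0506 = 0.3364; denominator = 1 − 0.0506 = 0.9494
φ_{22} = 0.3364 / 0.9494 = 0.354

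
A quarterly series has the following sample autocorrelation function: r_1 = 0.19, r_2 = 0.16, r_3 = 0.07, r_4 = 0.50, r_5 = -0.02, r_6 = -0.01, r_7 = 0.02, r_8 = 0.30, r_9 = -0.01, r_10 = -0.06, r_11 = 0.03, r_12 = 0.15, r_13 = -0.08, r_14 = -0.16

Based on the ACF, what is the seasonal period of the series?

The largest autocorrelation is r_4 = 0.50, with a weaker echo at lag 8 (0.30); the remaining lags stay at or below 0.19.
The dominant spike at lag 4 indicates a seasonal period of 4.

4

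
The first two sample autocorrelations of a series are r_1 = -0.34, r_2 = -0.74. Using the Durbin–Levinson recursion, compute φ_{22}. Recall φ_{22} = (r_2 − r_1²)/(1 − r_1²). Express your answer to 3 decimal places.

-0.967

φ_{22} = (r_2 − r_1²) / (1 − r_1²)
r_1² = (-0.34)² = 0.1156
Numerator = -0.74 − 0.1156 = -0.8556; denominator = 1 − 0.1156 = 0.8844
φ_{22} = -0.8556 / 0.8844 = -0.967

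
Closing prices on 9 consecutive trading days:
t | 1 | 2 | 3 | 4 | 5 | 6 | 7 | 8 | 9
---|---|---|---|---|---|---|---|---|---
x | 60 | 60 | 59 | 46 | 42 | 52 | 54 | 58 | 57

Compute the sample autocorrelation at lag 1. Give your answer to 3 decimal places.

Mean x̄ = (60 + 60 + 59 + 46 + 42 + 52 + 54 + 58 + 57)/9 = 54.2222
Numerator Σ_{t=1}^{8}(x_t−x̄)(x_{t+1}−x̄) = 159.5062
Denominator Σ(x_t−x̄)² = 333.5556
r_1 = 159.5062 / 333.5556 = 0.478

0.478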